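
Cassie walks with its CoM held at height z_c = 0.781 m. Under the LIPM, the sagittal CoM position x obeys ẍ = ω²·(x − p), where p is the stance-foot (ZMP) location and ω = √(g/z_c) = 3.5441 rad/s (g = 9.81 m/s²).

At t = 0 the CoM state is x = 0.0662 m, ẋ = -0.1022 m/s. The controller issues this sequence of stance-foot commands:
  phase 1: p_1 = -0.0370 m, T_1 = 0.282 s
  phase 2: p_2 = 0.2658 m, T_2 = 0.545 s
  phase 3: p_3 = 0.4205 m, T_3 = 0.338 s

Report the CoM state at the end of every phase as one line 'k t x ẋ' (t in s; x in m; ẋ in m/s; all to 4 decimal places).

1 0.2820 0.0883 0.2719
2 0.8270 -0.1003 -1.1669
3 1.1650 -1.0166 -4.8883

phase 1: p=-0.0370, T=0.282, ωT=0.999436, cosh=1.542418, sinh=1.174331; start (x,ẋ)=(0.066200, -0.102200) → end (x,ẋ)=(0.088314, 0.271878)
phase 2: p=0.2658, T=0.545, ωT=1.931534, cosh=3.522508, sinh=3.377582; start (x,ẋ)=(0.088314, 0.271878) → end (x,ẋ)=(-0.100293, -1.166905)
phase 3: p=0.4205, T=0.338, ωT=1.197906, cosh=1.807498, sinh=1.505673; start (x,ẋ)=(-0.100293, -1.166905) → end (x,ẋ)=(-1.016579, -4.888262)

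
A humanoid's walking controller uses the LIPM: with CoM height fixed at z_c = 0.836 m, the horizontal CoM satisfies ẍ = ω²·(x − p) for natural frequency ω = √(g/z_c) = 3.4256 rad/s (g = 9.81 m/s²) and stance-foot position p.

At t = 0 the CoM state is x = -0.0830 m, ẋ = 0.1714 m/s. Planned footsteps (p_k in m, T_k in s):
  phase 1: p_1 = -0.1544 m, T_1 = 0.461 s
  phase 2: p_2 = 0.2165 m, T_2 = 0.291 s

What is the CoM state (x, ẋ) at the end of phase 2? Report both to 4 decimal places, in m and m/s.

x = 0.4445, ẋ = 1.2443

phase 1: p=-0.1544, T=0.461, ωT=1.579202, cosh=2.528610, sinh=2.322471; start (x,ẋ)=(-0.083000, 0.171400) → end (x,ẋ)=(0.142348, 1.001452)
phase 2: p=0.2165, T=0.291, ωT=0.996850, cosh=1.539386, sinh=1.170346; start (x,ẋ)=(0.142348, 1.001452) → end (x,ẋ)=(0.444494, 1.244334)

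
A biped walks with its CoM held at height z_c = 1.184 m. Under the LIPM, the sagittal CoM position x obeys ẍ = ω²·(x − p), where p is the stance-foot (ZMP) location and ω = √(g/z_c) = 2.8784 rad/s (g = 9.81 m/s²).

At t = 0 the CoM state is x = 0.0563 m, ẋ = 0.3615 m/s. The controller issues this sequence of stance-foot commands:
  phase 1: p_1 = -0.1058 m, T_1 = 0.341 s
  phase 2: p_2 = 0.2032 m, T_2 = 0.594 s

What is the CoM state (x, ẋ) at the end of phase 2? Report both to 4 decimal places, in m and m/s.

phase 1: p=-0.1058, T=0.341, ωT=0.981534, cosh=1.521642, sinh=1.146906; start (x,ẋ)=(0.056300, 0.361500) → end (x,ẋ)=(0.284899, 1.085207)
phase 2: p=0.2032, T=0.594, ωT=1.709770, cosh=2.854298, sinh=2.673390; start (x,ẋ)=(0.284899, 1.085207) → end (x,ẋ)=(1.444307, 3.726182)

x = 1.4443, ẋ = 3.7262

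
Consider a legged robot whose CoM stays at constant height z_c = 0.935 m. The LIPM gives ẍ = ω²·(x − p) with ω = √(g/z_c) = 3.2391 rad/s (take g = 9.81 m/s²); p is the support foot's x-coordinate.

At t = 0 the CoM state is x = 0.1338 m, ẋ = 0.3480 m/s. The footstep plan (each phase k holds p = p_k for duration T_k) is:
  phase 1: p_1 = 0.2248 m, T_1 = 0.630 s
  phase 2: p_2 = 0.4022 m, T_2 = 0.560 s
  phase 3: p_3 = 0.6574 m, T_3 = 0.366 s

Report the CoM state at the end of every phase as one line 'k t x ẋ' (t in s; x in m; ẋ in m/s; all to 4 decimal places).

phase 1: p=0.2248, T=0.630, ωT=2.040633, cosh=3.912713, sinh=3.782766; start (x,ẋ)=(0.133800, 0.348000) → end (x,ẋ)=(0.275153, 0.246623)
phase 2: p=0.4022, T=0.560, ωT=1.813896, cosh=3.148659, sinh=2.985641; start (x,ẋ)=(0.275153, 0.246623) → end (x,ẋ)=(0.229498, -0.452112)
phase 3: p=0.6574, T=0.366, ωT=1.185511, cosh=1.788974, sinh=1.483384; start (x,ẋ)=(0.229498, -0.452112) → end (x,ẋ)=(-0.315156, -2.864813)

1 0.6300 0.2752 0.2466
2 1.1900 0.2295 -0.4521
3 1.5560 -0.3152 -2.8648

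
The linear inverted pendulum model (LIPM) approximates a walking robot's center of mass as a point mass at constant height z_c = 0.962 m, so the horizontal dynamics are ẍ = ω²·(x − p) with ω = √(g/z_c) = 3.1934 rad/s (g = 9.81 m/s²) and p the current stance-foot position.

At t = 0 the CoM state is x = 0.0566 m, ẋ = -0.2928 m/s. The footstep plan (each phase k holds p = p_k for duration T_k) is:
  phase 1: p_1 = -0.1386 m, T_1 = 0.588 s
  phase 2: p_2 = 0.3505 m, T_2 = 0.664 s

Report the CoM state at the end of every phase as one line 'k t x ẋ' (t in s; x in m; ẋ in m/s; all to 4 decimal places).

phase 1: p=-0.1386, T=0.588, ωT=1.877719, cosh=3.345757, sinh=3.192818; start (x,ẋ)=(0.056600, -0.292800) → end (x,ẋ)=(0.221745, 1.010611)
phase 2: p=0.3505, T=0.664, ωT=2.120418, cosh=4.227299, sinh=4.107318; start (x,ẋ)=(0.221745, 1.010611) → end (x,ẋ)=(1.106052, 2.583365)

1 0.5880 0.2217 1.0106
2 1.2520 1.1061 2.5834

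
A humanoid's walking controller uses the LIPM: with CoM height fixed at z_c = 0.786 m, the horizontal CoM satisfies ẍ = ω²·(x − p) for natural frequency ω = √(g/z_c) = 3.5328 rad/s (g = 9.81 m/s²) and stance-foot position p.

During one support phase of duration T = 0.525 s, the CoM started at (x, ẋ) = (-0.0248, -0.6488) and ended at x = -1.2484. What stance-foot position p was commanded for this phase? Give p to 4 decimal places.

p = 0.2617

ωT = 3.5328·0.525 = 1.854720; cosh(ωT) = 3.273203, sinh(ωT) = 3.116706
x(T) = p + (x₀−p)·cosh(ωT) + (ẋ₀/ω)·sinh(ωT) ⇒ p·(1 − cosh) = x(T) − x₀·cosh − (ẋ₀/ω)·sinh
numerator   = -1.2484 − (-0.0248)·3.273203 − (-0.6488/3.5328)·3.116706 = -0.594840
denominator = 1 − 3.273203 = -2.273203
p = -0.594840 / -2.273203 = 0.2617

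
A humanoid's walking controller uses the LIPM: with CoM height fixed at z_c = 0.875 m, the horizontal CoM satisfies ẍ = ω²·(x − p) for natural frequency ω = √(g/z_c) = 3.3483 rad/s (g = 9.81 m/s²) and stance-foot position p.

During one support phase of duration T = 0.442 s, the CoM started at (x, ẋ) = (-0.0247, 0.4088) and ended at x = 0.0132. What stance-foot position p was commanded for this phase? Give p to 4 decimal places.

ωT = 3.3483·0.442 = 1.479949; cosh(ωT) = 2.310185, sinh(ωT) = 2.082535
x(T) = p + (x₀−p)·cosh(ωT) + (ẋ₀/ω)·sinh(ωT) ⇒ p·(1 − cosh) = x(T) − x₀·cosh − (ẋ₀/ω)·sinh
numerator   = 0.0132 − (-0.0247)·2.310185 − (0.4088/3.3483)·2.082535 = -0.183999
denominator = 1 − 2.310185 = -1.310185
p = -0.183999 / -1.310185 = 0.1404

p = 0.1404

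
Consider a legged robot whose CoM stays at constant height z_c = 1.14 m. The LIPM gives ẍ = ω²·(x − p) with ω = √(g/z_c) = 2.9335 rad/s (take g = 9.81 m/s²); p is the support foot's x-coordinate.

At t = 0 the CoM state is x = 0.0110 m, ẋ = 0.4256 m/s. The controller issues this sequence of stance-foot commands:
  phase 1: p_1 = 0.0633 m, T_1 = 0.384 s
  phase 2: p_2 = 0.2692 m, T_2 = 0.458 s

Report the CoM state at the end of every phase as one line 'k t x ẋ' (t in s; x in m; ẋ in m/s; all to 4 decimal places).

phase 1: p=0.0633, T=0.384, ωT=1.126464, cosh=1.704454, sinh=1.380276; start (x,ẋ)=(0.011000, 0.425600) → end (x,ẋ)=(0.174411, 0.513651)
phase 2: p=0.2692, T=0.458, ωT=1.343543, cosh=2.046759, sinh=1.785839; start (x,ẋ)=(0.174411, 0.513651) → end (x,ẋ)=(0.387887, 0.554743)

1 0.3840 0.1744 0.5137
2 0.8420 0.3879 0.5547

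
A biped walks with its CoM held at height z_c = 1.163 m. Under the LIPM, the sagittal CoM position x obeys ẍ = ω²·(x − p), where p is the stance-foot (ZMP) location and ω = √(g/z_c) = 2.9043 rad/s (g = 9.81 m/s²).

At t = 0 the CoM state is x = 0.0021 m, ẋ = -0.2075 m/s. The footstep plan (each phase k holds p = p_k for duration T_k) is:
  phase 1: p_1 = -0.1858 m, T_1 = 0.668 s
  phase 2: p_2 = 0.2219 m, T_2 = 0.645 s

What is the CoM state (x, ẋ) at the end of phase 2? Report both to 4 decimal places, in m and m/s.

phase 1: p=-0.1858, T=0.668, ωT=1.940072, cosh=3.551474, sinh=3.407781; start (x,ẋ)=(0.002100, -0.207500) → end (x,ẋ)=(0.238050, 1.122756)
phase 2: p=0.2219, T=0.645, ωT=1.873274, cosh=3.331595, sinh=3.177975; start (x,ẋ)=(0.238050, 1.122756) → end (x,ẋ)=(1.504261, 3.889635)

x = 1.5043, ẋ = 3.8896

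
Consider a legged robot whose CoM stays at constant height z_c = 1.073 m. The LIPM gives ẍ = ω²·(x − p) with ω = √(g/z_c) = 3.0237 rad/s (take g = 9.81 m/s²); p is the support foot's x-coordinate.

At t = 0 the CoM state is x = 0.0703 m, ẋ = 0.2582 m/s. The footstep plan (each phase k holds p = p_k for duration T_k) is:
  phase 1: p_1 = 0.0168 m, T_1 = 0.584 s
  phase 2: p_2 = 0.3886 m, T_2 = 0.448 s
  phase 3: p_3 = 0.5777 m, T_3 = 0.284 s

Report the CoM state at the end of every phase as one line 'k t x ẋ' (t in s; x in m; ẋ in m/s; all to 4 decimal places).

phase 1: p=0.0168, T=0.584, ωT=1.765841, cosh=3.008764, sinh=2.837722; start (x,ẋ)=(0.070300, 0.258200) → end (x,ẋ)=(0.420088, 1.235915)
phase 2: p=0.3886, T=0.448, ωT=1.354618, cosh=2.066662, sinh=1.808616; start (x,ẋ)=(0.420088, 1.235915) → end (x,ẋ)=(1.192933, 2.726418)
phase 3: p=0.5777, T=0.284, ωT=0.858731, cosh=1.391931, sinh=0.968232; start (x,ẋ)=(1.192933, 2.726418) → end (x,ẋ)=(2.307101, 5.596170)

1 0.5840 0.4201 1.2359
2 1.0320 1.1929 2.7264
3 1.3160 2.3071 5.5962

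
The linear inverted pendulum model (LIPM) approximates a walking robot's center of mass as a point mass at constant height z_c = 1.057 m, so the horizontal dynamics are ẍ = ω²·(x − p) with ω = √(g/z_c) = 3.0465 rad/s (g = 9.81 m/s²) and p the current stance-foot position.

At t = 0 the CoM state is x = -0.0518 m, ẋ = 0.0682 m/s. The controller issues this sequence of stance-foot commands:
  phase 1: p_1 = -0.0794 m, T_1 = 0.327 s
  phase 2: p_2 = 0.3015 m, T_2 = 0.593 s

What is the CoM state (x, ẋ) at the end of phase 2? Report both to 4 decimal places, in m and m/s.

phase 1: p=-0.0794, T=0.327, ωT=0.996206, cosh=1.538632, sinh=1.169354; start (x,ẋ)=(-0.051800, 0.068200) → end (x,ẋ)=(-0.010756, 0.203258)
phase 2: p=0.3015, T=0.593, ωT=1.806574, cosh=3.126884, sinh=2.962668; start (x,ẋ)=(-0.010756, 0.203258) → end (x,ẋ)=(-0.477224, -2.182788)

x = -0.4772, ẋ = -2.1828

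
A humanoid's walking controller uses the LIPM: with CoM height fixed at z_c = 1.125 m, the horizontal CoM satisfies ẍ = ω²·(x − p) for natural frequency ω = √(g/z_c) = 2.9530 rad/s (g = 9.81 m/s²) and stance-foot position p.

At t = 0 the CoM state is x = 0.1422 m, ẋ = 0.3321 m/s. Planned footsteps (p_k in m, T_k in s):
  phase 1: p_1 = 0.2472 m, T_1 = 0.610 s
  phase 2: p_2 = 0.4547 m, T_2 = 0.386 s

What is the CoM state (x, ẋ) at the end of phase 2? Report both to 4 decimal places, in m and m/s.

x = 0.1621, ẋ = -0.6342

phase 1: p=0.2472, T=0.610, ωT=1.801330, cosh=3.111389, sinh=2.946310; start (x,ẋ)=(0.142200, 0.332100) → end (x,ẋ)=(0.251852, 0.119745)
phase 2: p=0.4547, T=0.386, ωT=1.139858, cosh=1.723094, sinh=1.403230; start (x,ẋ)=(0.251852, 0.119745) → end (x,ẋ)=(0.162075, -0.634218)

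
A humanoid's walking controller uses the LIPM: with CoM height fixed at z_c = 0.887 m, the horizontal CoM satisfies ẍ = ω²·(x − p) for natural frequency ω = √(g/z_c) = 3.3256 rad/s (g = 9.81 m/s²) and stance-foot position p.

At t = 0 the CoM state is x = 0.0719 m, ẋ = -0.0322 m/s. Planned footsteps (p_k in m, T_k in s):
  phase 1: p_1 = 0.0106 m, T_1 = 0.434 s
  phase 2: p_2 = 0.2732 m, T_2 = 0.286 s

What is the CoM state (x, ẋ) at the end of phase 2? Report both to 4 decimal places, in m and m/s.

phase 1: p=0.0106, T=0.434, ωT=1.443310, cosh=2.235418, sinh=1.999273; start (x,ẋ)=(0.071900, -0.032200) → end (x,ẋ)=(0.128273, 0.335590)
phase 2: p=0.2732, T=0.286, ωT=0.951122, cosh=1.487459, sinh=1.101152; start (x,ẋ)=(0.128273, 0.335590) → end (x,ẋ)=(0.168746, -0.031544)

x = 0.1687, ẋ = -0.0315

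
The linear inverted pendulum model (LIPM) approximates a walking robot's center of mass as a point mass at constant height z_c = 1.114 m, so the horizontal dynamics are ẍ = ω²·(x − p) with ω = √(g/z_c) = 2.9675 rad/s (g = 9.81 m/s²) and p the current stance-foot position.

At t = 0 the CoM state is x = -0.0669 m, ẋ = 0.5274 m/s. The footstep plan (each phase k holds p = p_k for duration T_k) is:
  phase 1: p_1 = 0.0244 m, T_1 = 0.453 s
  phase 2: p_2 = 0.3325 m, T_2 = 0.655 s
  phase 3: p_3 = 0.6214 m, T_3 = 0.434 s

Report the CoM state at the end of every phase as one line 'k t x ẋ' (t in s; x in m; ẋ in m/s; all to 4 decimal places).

1 0.4530 0.1551 0.5959
2 1.1080 0.3871 0.3226
3 1.5420 0.3464 -0.5353

phase 1: p=0.0244, T=0.453, ωT=1.344278, cosh=2.048071, sinh=1.787343; start (x,ẋ)=(-0.066900, 0.527400) → end (x,ẋ)=(0.155067, 0.595903)
phase 2: p=0.3325, T=0.655, ωT=1.943712, cosh=3.563902, sinh=3.420731; start (x,ẋ)=(0.155067, 0.595903) → end (x,ẋ)=(0.387063, 0.322617)
phase 3: p=0.6214, T=0.434, ωT=1.287895, cosh=1.950499, sinh=1.674648; start (x,ẋ)=(0.387063, 0.322617) → end (x,ẋ)=(0.346389, -0.535276)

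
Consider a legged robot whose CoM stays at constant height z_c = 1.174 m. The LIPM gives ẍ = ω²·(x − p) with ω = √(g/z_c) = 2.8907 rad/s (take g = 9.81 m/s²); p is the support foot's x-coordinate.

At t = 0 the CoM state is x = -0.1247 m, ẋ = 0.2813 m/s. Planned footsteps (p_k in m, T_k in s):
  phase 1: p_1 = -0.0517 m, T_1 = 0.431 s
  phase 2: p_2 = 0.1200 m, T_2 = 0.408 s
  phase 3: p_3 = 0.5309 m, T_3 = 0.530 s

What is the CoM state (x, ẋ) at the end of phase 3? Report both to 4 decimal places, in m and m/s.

phase 1: p=-0.0517, T=0.431, ωT=1.245892, cosh=1.881859, sinh=1.594174; start (x,ẋ)=(-0.124700, 0.281300) → end (x,ẋ)=(-0.033943, 0.192962)
phase 2: p=0.1200, T=0.408, ωT=1.179406, cosh=1.779951, sinh=1.472489; start (x,ẋ)=(-0.033943, 0.192962) → end (x,ẋ)=(-0.055719, -0.311800)
phase 3: p=0.5309, T=0.530, ωT=1.532071, cosh=2.421919, sinh=2.205832; start (x,ẋ)=(-0.055719, -0.311800) → end (x,ẋ)=(-1.127771, -4.495668)

x = -1.1278, ẋ = -4.4957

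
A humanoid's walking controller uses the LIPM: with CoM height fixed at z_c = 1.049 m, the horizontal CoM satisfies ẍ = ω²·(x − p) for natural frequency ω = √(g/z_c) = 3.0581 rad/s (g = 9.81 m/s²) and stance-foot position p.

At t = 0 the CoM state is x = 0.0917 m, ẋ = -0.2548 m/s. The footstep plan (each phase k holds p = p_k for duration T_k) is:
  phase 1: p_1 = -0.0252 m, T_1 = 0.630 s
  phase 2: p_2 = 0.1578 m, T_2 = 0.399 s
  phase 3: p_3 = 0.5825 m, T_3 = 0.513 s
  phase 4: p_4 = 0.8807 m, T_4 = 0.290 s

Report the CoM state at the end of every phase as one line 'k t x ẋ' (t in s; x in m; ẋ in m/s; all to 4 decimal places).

phase 1: p=-0.0252, T=0.630, ωT=1.926603, cosh=3.505894, sinh=3.360252; start (x,ẋ)=(0.091700, -0.254800) → end (x,ẋ)=(0.104664, 0.307961)
phase 2: p=0.1578, T=0.399, ωT=1.220182, cosh=1.841490, sinh=1.546314; start (x,ẋ)=(0.104664, 0.307961) → end (x,ẋ)=(0.215669, 0.315838)
phase 3: p=0.5825, T=0.513, ωT=1.568805, cosh=2.504602, sinh=2.296308; start (x,ẋ)=(0.215669, 0.315838) → end (x,ẋ)=(-0.099104, -1.784962)
phase 4: p=0.8807, T=0.290, ωT=0.886849, cosh=1.419710, sinh=1.007758; start (x,ẋ)=(-0.099104, -1.784962) → end (x,ẋ)=(-1.098550, -5.553715)

1 0.6300 0.1047 0.3080
2 1.0290 0.2157 0.3158
3 1.5420 -0.0991 -1.7850
4 1.8320 -1.0985 -5.5537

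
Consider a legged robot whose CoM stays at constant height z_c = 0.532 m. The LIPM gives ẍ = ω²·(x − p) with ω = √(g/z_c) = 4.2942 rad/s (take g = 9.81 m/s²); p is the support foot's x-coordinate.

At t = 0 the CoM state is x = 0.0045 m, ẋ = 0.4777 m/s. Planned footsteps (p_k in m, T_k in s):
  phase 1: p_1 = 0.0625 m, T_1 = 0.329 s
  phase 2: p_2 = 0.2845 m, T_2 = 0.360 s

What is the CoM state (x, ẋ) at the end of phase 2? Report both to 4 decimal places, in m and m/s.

phase 1: p=0.0625, T=0.329, ωT=1.412792, cosh=2.175435, sinh=1.931972; start (x,ẋ)=(0.004500, 0.477700) → end (x,ẋ)=(0.151243, 0.558021)
phase 2: p=0.2845, T=0.360, ωT=1.545912, cosh=2.452683, sinh=2.239566; start (x,ẋ)=(0.151243, 0.558021) → end (x,ẋ)=(0.248690, 0.087100)

x = 0.2487, ẋ = 0.0871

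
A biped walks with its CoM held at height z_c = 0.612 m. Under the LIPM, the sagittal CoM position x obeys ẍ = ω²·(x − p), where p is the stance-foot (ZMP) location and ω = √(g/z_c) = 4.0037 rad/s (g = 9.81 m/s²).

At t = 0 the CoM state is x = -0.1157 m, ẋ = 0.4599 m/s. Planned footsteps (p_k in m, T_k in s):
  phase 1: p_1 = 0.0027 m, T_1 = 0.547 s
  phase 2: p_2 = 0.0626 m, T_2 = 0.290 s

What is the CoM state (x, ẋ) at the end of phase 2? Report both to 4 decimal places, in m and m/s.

phase 1: p=0.0027, T=0.547, ωT=2.190024, cosh=4.523670, sinh=4.411756; start (x,ẋ)=(-0.115700, 0.459900) → end (x,ẋ)=(-0.026130, -0.010904)
phase 2: p=0.0626, T=0.290, ωT=1.161073, cosh=1.753254, sinh=1.440104; start (x,ẋ)=(-0.026130, -0.010904) → end (x,ẋ)=(-0.096888, -0.530711)

x = -0.0969, ẋ = -0.5307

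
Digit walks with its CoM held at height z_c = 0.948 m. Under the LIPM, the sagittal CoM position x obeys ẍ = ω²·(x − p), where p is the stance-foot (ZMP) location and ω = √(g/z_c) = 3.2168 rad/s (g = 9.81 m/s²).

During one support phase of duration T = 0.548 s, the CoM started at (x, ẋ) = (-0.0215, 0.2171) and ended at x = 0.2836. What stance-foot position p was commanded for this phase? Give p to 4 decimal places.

p = -0.0786

ωT = 3.2168·0.548 = 1.762806; cosh(ωT) = 3.000168, sinh(ωT) = 2.828605
x(T) = p + (x₀−p)·cosh(ωT) + (ẋ₀/ω)·sinh(ωT) ⇒ p·(1 − cosh) = x(T) − x₀·cosh − (ẋ₀/ω)·sinh
numerator   = 0.2836 − (-0.0215)·3.000168 − (0.2171/3.2168)·2.828605 = 0.157203
denominator = 1 − 3.000168 = -2.000168
p = 0.157203 / -2.000168 = -0.0786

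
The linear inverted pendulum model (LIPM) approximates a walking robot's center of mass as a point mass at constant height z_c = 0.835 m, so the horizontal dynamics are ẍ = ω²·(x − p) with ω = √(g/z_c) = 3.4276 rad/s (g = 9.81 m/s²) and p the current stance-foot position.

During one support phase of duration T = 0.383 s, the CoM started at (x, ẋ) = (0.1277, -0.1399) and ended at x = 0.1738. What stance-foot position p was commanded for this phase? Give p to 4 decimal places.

p = 0.0104

ωT = 3.4276·0.383 = 1.312771; cosh(ωT) = 1.992765, sinh(ωT) = 1.723692
x(T) = p + (x₀−p)·cosh(ωT) + (ẋ₀/ω)·sinh(ωT) ⇒ p·(1 − cosh) = x(T) − x₀·cosh − (ẋ₀/ω)·sinh
numerator   = 0.1738 − (0.1277)·1.992765 − (-0.1399/3.4276)·1.723692 = -0.010322
denominator = 1 − 1.992765 = -0.992765
p = -0.010322 / -0.992765 = 0.0104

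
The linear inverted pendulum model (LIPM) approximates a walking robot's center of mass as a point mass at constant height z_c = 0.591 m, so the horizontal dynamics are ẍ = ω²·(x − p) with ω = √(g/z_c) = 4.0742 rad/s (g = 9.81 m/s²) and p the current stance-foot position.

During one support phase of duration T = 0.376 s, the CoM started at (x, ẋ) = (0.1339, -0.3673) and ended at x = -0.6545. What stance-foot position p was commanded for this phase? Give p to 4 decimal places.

p = 0.5486

ωT = 4.0742·0.376 = 1.531899; cosh(ωT) = 2.421540, sinh(ωT) = 2.205416
x(T) = p + (x₀−p)·cosh(ωT) + (ẋ₀/ω)·sinh(ωT) ⇒ p·(1 − cosh) = x(T) − x₀·cosh − (ẋ₀/ω)·sinh
numerator   = -0.6545 − (0.1339)·2.421540 − (-0.3673/4.0742)·2.205416 = -0.779920
denominator = 1 − 2.421540 = -1.421540
p = -0.779920 / -1.421540 = 0.5486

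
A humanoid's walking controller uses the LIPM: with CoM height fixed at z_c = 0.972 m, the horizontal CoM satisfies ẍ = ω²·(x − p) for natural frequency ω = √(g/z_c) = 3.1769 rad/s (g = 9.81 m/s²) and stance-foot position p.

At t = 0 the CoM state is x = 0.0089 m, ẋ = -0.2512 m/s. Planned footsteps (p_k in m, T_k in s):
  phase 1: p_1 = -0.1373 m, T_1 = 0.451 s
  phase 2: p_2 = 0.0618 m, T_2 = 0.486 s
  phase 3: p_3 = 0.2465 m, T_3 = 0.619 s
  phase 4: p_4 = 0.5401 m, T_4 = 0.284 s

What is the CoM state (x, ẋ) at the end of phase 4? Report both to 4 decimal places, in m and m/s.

phase 1: p=-0.1373, T=0.451, ωT=1.432782, cosh=2.214492, sinh=1.975848; start (x,ẋ)=(0.008900, -0.251200) → end (x,ẋ)=(0.030227, 0.361427)
phase 2: p=0.0618, T=0.486, ωT=1.543973, cosh=2.448346, sinh=2.234815; start (x,ẋ)=(0.030227, 0.361427) → end (x,ẋ)=(0.238747, 0.660737)
phase 3: p=0.2465, T=0.619, ωT=1.966501, cosh=3.642788, sinh=3.502843; start (x,ẋ)=(0.238747, 0.660737) → end (x,ẋ)=(0.946785, 2.320649)
phase 4: p=0.5401, T=0.284, ωT=0.902240, cosh=1.435389, sinh=1.029729; start (x,ẋ)=(0.946785, 2.320649) → end (x,ẋ)=(1.876043, 4.661441)

x = 1.8760, ẋ = 4.6614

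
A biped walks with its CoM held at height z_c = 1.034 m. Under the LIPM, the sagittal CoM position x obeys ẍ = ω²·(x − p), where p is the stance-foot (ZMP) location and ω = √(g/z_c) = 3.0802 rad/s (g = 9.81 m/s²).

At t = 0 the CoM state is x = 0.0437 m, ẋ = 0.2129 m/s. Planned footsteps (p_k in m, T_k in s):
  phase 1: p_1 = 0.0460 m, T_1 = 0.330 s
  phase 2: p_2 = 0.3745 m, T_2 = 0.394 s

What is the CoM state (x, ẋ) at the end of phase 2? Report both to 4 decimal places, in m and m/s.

phase 1: p=0.0460, T=0.330, ωT=1.016466, cosh=1.562642, sinh=1.200770; start (x,ẋ)=(0.043700, 0.212900) → end (x,ẋ)=(0.125402, 0.324180)
phase 2: p=0.3745, T=0.394, ωT=1.213599, cosh=1.831350, sinh=1.534224; start (x,ẋ)=(0.125402, 0.324180) → end (x,ẋ)=(0.079785, -0.583481)

x = 0.0798, ẋ = -0.5835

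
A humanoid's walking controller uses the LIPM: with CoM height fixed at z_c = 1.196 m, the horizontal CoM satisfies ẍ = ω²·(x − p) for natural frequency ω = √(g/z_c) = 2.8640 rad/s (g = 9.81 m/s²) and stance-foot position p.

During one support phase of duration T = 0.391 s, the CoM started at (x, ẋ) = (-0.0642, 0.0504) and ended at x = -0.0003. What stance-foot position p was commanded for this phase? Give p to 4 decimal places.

p = -0.1215

ωT = 2.8640·0.391 = 1.119824; cosh(ωT) = 1.695326, sinh(ωT) = 1.368989
x(T) = p + (x₀−p)·cosh(ωT) + (ẋ₀/ω)·sinh(ωT) ⇒ p·(1 − cosh) = x(T) − x₀·cosh − (ẋ₀/ω)·sinh
numerator   = -0.0003 − (-0.0642)·1.695326 − (0.0504/2.8640)·1.368989 = 0.084449
denominator = 1 − 1.695326 = -0.695326
p = 0.084449 / -0.695326 = -0.1215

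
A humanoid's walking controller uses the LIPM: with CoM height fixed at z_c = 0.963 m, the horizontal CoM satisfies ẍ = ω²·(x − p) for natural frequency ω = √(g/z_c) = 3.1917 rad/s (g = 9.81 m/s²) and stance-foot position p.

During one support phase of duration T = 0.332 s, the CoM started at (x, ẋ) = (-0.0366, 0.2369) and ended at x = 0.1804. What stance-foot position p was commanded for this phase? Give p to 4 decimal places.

ωT = 3.1917·0.332 = 1.059644; cosh(ωT) = 1.615962, sinh(ωT) = 1.269383
x(T) = p + (x₀−p)·cosh(ωT) + (ẋ₀/ω)·sinh(ωT) ⇒ p·(1 − cosh) = x(T) − x₀·cosh − (ẋ₀/ω)·sinh
numerator   = 0.1804 − (-0.0366)·1.615962 − (0.2369/3.1917)·1.269383 = 0.145326
denominator = 1 − 1.615962 = -0.615962
p = 0.145326 / -0.615962 = -0.2359

p = -0.2359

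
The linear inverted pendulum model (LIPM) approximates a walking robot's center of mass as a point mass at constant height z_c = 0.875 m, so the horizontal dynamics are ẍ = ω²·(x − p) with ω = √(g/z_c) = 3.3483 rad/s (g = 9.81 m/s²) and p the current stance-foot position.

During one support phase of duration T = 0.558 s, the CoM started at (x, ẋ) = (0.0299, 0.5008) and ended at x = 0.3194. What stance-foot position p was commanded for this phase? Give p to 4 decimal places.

ωT = 3.3483·0.558 = 1.868351; cosh(ωT) = 3.315993, sinh(ωT) = 3.161615
x(T) = p + (x₀−p)·cosh(ωT) + (ẋ₀/ω)·sinh(ωT) ⇒ p·(1 − cosh) = x(T) − x₀·cosh − (ẋ₀/ω)·sinh
numerator   = 0.3194 − (0.0299)·3.315993 − (0.5008/3.3483)·3.161615 = -0.252626
denominator = 1 − 3.315993 = -2.315993
p = -0.252626 / -2.315993 = 0.1091

p = 0.1091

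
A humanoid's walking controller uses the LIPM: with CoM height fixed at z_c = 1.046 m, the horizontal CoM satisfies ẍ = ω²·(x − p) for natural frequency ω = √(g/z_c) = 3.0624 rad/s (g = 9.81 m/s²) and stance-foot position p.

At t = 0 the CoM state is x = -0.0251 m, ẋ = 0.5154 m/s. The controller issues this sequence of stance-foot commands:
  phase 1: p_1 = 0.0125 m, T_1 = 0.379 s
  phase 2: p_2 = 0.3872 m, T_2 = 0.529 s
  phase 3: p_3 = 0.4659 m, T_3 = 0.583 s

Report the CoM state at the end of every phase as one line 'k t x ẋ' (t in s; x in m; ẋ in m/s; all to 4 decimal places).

phase 1: p=0.0125, T=0.379, ωT=1.160650, cosh=1.752644, sinh=1.439362; start (x,ẋ)=(-0.025100, 0.515400) → end (x,ẋ)=(0.188844, 0.737576)
phase 2: p=0.3872, T=0.529, ωT=1.620010, cosh=2.625518, sinh=2.427621; start (x,ẋ)=(0.188844, 0.737576) → end (x,ẋ)=(0.451103, 0.461873)
phase 3: p=0.4659, T=0.583, ωT=1.785379, cosh=3.064787, sinh=2.897053; start (x,ẋ)=(0.451103, 0.461873) → end (x,ẋ)=(0.857487, 1.284268)

1 0.3790 0.1888 0.7376
2 0.9080 0.4511 0.4619
3 1.4910 0.8575 1.2843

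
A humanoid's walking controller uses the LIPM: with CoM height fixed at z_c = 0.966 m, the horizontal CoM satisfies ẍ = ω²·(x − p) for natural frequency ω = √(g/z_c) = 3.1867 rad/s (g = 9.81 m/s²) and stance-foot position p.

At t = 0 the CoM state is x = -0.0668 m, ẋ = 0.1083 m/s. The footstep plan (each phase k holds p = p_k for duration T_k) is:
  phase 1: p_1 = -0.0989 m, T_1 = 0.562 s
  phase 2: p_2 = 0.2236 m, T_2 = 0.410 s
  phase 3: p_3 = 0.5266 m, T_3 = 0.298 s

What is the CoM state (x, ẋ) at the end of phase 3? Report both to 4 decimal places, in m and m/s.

x = 0.4112, ẋ = 0.1135

phase 1: p=-0.0989, T=0.562, ωT=1.790925, cosh=3.080902, sinh=2.914096; start (x,ẋ)=(-0.066800, 0.108300) → end (x,ẋ)=(0.099032, 0.631753)
phase 2: p=0.2236, T=0.410, ωT=1.306547, cosh=1.982076, sinh=1.711323; start (x,ẋ)=(0.099032, 0.631753) → end (x,ẋ)=(0.315962, 0.572858)
phase 3: p=0.5266, T=0.298, ωT=0.949637, cosh=1.485826, sinh=1.098944; start (x,ẋ)=(0.315962, 0.572858) → end (x,ẋ)=(0.411181, 0.113512)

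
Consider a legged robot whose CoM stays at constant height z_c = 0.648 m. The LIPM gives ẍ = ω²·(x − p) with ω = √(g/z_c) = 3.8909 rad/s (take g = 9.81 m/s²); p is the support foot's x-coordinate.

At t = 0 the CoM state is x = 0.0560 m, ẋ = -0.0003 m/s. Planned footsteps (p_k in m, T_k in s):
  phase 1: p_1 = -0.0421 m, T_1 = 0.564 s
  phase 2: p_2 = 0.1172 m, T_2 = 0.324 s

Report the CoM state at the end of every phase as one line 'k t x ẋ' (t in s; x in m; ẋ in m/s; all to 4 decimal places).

phase 1: p=-0.0421, T=0.564, ωT=2.194468, cosh=4.543320, sinh=4.431902; start (x,ẋ)=(0.056000, -0.000300) → end (x,ẋ)=(0.403258, 1.690282)
phase 2: p=0.1172, T=0.324, ωT=1.260652, cosh=1.905594, sinh=1.622125; start (x,ẋ)=(0.403258, 1.690282) → end (x,ẋ)=(1.366993, 5.026454)

1 0.5640 0.4033 1.6903
2 0.8880 1.3670 5.0265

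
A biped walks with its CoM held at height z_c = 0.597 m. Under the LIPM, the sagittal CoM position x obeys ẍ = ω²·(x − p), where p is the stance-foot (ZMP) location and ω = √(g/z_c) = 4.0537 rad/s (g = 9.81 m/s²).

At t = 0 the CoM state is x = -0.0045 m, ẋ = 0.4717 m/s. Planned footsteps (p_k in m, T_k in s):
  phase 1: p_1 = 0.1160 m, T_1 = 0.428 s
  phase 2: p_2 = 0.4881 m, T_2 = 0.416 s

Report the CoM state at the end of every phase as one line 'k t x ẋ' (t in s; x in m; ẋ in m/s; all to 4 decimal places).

phase 1: p=0.1160, T=0.428, ωT=1.734984, cosh=2.922619, sinh=2.746216; start (x,ẋ)=(-0.004500, 0.471700) → end (x,ẋ)=(0.083382, 0.037153)
phase 2: p=0.4881, T=0.416, ωT=1.686339, cosh=2.792437, sinh=2.607241; start (x,ẋ)=(0.083382, 0.037153) → end (x,ẋ)=(-0.618154, -4.173707)

1 0.4280 0.0834 0.0372
2 0.8440 -0.6182 -4.1737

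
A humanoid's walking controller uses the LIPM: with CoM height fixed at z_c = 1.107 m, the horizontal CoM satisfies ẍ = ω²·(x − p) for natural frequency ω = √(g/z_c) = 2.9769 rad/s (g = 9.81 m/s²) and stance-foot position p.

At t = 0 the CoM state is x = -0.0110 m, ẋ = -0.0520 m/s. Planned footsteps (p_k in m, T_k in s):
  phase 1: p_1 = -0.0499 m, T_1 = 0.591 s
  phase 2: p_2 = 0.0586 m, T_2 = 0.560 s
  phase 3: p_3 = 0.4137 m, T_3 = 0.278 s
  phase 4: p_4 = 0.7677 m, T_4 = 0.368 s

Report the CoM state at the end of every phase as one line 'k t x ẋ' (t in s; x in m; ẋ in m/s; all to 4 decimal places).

1 0.5910 0.0172 0.1709
2 1.1510 0.0916 0.1538
3 1.4290 0.0227 -0.6776
4 1.7970 -0.7732 -4.0720

phase 1: p=-0.0499, T=0.591, ωT=1.759348, cosh=2.990403, sinh=2.818246; start (x,ẋ)=(-0.011000, -0.052000) → end (x,ẋ)=(0.017198, 0.170856)
phase 2: p=0.0586, T=0.560, ωT=1.667064, cosh=2.742697, sinh=2.553897; start (x,ẋ)=(0.017198, 0.170856) → end (x,ẋ)=(0.091625, 0.153839)
phase 3: p=0.4137, T=0.278, ωT=0.827578, cosh=1.362439, sinh=0.925332; start (x,ẋ)=(0.091625, 0.153839) → end (x,ẋ)=(0.022711, -0.677598)
phase 4: p=0.7677, T=0.368, ωT=1.095499, cosh=1.662524, sinh=1.328151; start (x,ẋ)=(0.022711, -0.677598) → end (x,ẋ)=(-0.773174, -4.072040)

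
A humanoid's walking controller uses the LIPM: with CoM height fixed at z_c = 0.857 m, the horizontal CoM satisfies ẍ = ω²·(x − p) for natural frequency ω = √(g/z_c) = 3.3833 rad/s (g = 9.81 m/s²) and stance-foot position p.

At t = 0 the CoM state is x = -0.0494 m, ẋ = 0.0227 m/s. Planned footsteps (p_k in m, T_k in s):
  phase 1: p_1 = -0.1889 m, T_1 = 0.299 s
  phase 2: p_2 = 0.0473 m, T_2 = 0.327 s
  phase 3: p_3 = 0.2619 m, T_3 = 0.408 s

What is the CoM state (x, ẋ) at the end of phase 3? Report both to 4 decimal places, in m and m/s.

x = 0.7975, ẋ = 2.0476

phase 1: p=-0.1889, T=0.299, ωT=1.011607, cosh=1.556825, sinh=1.193191; start (x,ẋ)=(-0.049400, 0.022700) → end (x,ẋ)=(0.036283, 0.598491)
phase 2: p=0.0473, T=0.327, ωT=1.106339, cosh=1.677019, sinh=1.346251; start (x,ẋ)=(0.036283, 0.598491) → end (x,ẋ)=(0.266970, 0.953499)
phase 3: p=0.2619, T=0.408, ωT=1.380386, cosh=2.113960, sinh=1.862478; start (x,ẋ)=(0.266970, 0.953499) → end (x,ẋ)=(0.797510, 2.047604)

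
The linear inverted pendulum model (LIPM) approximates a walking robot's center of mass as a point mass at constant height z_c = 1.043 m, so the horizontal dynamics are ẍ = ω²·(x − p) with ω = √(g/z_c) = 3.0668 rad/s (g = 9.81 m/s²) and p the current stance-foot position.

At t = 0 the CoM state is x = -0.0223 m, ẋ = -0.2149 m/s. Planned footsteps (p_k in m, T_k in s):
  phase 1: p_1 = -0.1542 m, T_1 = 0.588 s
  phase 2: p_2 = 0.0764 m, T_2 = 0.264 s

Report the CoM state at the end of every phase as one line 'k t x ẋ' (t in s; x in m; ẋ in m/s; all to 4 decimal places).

phase 1: p=-0.1542, T=0.588, ωT=1.803278, cosh=3.117136, sinh=2.952378; start (x,ẋ)=(-0.022300, -0.214900) → end (x,ẋ)=(0.050068, 0.524397)
phase 2: p=0.0764, T=0.264, ωT=0.809635, cosh=1.346054, sinh=0.901034; start (x,ẋ)=(0.050068, 0.524397) → end (x,ẋ)=(0.195025, 0.633104)

1 0.5880 0.0501 0.5244
2 0.8520 0.1950 0.6331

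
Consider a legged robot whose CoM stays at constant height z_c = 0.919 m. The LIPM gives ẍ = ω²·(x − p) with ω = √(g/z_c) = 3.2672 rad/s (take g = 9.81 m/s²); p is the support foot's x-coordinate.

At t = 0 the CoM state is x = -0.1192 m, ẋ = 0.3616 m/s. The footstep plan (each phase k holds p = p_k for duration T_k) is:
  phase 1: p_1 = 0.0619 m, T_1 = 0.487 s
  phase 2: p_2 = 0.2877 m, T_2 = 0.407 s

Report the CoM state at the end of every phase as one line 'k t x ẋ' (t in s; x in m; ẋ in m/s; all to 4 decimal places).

phase 1: p=0.0619, T=0.487, ωT=1.591126, cosh=2.556486, sinh=2.352790; start (x,ẋ)=(-0.119200, 0.361600) → end (x,ẋ)=(-0.140683, -0.467697)
phase 2: p=0.2877, T=0.407, ωT=1.329750, cosh=2.022322, sinh=1.757778; start (x,ẋ)=(-0.140683, -0.467697) → end (x,ẋ)=(-0.830252, -3.406040)

1 0.4870 -0.1407 -0.4677
2 0.8940 -0.8303 -3.4060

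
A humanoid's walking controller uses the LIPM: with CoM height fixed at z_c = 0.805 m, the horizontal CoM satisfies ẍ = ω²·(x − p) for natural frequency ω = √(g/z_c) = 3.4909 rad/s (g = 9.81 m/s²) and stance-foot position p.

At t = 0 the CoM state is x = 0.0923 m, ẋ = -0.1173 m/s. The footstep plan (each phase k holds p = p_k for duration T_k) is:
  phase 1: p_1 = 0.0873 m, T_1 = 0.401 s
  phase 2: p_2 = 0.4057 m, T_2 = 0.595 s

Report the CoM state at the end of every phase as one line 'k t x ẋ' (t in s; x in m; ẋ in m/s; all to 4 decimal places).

phase 1: p=0.0873, T=0.401, ωT=1.399851, cosh=2.150615, sinh=1.903981; start (x,ẋ)=(0.092300, -0.117300) → end (x,ẋ)=(0.034076, -0.219034)
phase 2: p=0.4057, T=0.595, ωT=2.077085, cosh=4.053234, sinh=3.927940; start (x,ẋ)=(0.034076, -0.219034) → end (x,ẋ)=(-1.347034, -5.983519)

1 0.4010 0.0341 -0.2190
2 0.9960 -1.3470 -5.9835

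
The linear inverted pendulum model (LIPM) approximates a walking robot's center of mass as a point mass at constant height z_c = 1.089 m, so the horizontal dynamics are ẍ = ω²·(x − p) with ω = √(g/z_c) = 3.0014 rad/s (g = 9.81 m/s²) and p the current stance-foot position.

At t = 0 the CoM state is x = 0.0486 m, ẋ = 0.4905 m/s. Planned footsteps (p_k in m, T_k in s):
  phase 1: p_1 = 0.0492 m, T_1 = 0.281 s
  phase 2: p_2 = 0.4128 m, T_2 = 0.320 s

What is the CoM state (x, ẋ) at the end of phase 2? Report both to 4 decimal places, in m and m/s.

x = 0.3491, ẋ = 0.3076

phase 1: p=0.0492, T=0.281, ωT=0.843393, cosh=1.377244, sinh=0.946996; start (x,ẋ)=(0.048600, 0.490500) → end (x,ẋ)=(0.203135, 0.673833)
phase 2: p=0.4128, T=0.320, ωT=0.960448, cosh=1.497794, sinh=1.115073; start (x,ẋ)=(0.203135, 0.673833) → end (x,ẋ)=(0.349106, 0.307562)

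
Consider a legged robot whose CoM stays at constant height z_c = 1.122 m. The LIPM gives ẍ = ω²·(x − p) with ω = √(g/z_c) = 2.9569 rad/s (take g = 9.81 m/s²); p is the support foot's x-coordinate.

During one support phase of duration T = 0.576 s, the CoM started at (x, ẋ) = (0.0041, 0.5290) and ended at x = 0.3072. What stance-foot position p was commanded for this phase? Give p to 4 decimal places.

ωT = 2.9569·0.576 = 1.703174; cosh(ωT) = 2.836728, sinh(ωT) = 2.654623
x(T) = p + (x₀−p)·cosh(ωT) + (ẋ₀/ω)·sinh(ωT) ⇒ p·(1 − cosh) = x(T) − x₀·cosh − (ẋ₀/ω)·sinh
numerator   = 0.3072 − (0.0041)·2.836728 − (0.5290/2.9569)·2.654623 = -0.179352
denominator = 1 − 2.836728 = -1.836728
p = -0.179352 / -1.836728 = 0.0976

p = 0.0976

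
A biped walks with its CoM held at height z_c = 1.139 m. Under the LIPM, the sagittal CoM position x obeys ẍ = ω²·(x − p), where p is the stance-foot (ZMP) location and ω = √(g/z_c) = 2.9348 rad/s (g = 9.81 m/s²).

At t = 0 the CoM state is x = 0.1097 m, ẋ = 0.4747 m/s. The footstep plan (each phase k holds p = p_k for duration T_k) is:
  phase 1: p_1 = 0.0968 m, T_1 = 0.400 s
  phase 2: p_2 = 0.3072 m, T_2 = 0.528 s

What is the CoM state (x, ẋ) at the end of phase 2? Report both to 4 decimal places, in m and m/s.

phase 1: p=0.0968, T=0.400, ωT=1.173920, cosh=1.771900, sinh=1.462747; start (x,ẋ)=(0.109700, 0.474700) → end (x,ẋ)=(0.356255, 0.896499)
phase 2: p=0.3072, T=0.528, ωT=1.549574, cosh=2.460902, sinh=2.248564; start (x,ẋ)=(0.356255, 0.896499) → end (x,ẋ)=(1.114793, 2.529914)

x = 1.1148, ẋ = 2.5299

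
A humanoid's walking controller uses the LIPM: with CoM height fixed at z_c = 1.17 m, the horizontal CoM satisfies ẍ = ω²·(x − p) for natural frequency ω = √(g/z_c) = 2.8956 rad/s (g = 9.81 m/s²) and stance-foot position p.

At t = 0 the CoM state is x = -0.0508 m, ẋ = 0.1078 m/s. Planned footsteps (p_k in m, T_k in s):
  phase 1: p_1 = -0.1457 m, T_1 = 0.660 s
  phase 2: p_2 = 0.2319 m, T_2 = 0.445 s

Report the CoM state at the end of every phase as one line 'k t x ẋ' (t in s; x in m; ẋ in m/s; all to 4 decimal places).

phase 1: p=-0.1457, T=0.660, ωT=1.911096, cosh=3.454206, sinh=3.306288; start (x,ẋ)=(-0.050800, 0.107800) → end (x,ẋ)=(0.305194, 1.280906)
phase 2: p=0.2319, T=0.445, ωT=1.288542, cosh=1.951583, sinh=1.675911; start (x,ẋ)=(0.305194, 1.280906) → end (x,ẋ)=(1.116300, 2.855472)

1 0.6600 0.3052 1.2809
2 1.1050 1.1163 2.8555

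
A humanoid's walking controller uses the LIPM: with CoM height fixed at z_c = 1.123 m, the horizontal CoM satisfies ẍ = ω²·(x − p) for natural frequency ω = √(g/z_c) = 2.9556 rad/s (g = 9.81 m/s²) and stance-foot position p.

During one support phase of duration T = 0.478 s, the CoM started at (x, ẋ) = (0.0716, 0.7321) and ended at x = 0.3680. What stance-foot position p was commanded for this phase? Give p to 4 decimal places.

ωT = 2.9556·0.478 = 1.412777; cosh(ωT) = 2.175406, sinh(ωT) = 1.931939
x(T) = p + (x₀−p)·cosh(ωT) + (ẋ₀/ω)·sinh(ωT) ⇒ p·(1 − cosh) = x(T) − x₀·cosh − (ẋ₀/ω)·sinh
numerator   = 0.3680 − (0.0716)·2.175406 − (0.7321/2.9556)·1.931939 = -0.266299
denominator = 1 − 2.175406 = -1.175406
p = -0.266299 / -1.175406 = 0.2266

p = 0.2266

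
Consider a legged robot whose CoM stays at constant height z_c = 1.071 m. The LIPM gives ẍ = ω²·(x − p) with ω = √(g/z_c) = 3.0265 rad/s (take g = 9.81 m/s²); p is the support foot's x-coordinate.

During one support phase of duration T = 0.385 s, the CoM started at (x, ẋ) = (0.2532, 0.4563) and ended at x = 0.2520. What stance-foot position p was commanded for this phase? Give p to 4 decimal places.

p = 0.5422

ωT = 3.0265·0.385 = 1.165202; cosh(ωT) = 1.759216, sinh(ωT) = 1.447356
x(T) = p + (x₀−p)·cosh(ωT) + (ẋ₀/ω)·sinh(ωT) ⇒ p·(1 − cosh) = x(T) − x₀·cosh − (ẋ₀/ω)·sinh
numerator   = 0.2520 − (0.2532)·1.759216 − (0.4563/3.0265)·1.447356 = -0.411649
denominator = 1 − 1.759216 = -0.759216
p = -0.411649 / -0.759216 = 0.5422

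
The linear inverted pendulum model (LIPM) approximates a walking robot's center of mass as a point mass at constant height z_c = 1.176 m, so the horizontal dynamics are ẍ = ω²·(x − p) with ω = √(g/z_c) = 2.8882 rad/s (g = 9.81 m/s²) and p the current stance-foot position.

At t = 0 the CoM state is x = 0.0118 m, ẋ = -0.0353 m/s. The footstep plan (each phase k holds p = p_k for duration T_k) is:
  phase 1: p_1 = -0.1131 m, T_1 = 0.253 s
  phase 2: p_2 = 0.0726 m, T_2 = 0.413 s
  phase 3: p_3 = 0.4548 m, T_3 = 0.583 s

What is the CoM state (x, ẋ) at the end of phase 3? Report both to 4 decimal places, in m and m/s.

phase 1: p=-0.1131, T=0.253, ωT=0.730715, cosh=1.279064, sinh=0.797500; start (x,ẋ)=(0.011800, -0.035300) → end (x,ẋ)=(0.036908, 0.242536)
phase 2: p=0.0726, T=0.413, ωT=1.192827, cosh=1.799874, sinh=1.496512; start (x,ẋ)=(0.036908, 0.242536) → end (x,ẋ)=(0.134028, 0.282265)
phase 3: p=0.4548, T=0.583, ωT=1.683821, cosh=2.785879, sinh=2.600216; start (x,ẋ)=(0.134028, 0.282265) → end (x,ẋ)=(-0.184711, -1.622622)

x = -0.1847, ẋ = -1.6226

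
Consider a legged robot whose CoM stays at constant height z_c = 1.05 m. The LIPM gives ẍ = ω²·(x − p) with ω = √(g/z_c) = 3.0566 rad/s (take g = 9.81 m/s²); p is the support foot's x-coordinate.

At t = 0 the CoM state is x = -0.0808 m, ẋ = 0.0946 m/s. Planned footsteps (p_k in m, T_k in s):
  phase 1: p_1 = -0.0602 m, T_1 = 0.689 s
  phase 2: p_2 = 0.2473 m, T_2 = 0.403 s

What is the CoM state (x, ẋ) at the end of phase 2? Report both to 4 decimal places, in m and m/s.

x = -0.1797, ẋ = -1.0254

phase 1: p=-0.0602, T=0.689, ωT=2.105997, cosh=4.168509, sinh=4.046784; start (x,ẋ)=(-0.080800, 0.094600) → end (x,ẋ)=(-0.020826, 0.139531)
phase 2: p=0.2473, T=0.403, ωT=1.231810, cosh=1.859595, sinh=1.567831; start (x,ẋ)=(-0.020826, 0.139531) → end (x,ẋ)=(-0.179735, -1.025449)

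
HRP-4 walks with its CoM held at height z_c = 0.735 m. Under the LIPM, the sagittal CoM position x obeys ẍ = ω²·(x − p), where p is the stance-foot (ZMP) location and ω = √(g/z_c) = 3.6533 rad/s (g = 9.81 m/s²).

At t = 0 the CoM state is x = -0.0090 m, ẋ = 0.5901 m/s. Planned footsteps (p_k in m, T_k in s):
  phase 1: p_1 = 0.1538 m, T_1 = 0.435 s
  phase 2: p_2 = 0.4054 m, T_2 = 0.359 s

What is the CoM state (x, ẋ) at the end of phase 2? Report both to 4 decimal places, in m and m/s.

x = -0.1160, ẋ = -1.5919

phase 1: p=0.1538, T=0.435, ωT=1.589186, cosh=2.551924, sinh=2.347832; start (x,ẋ)=(-0.009000, 0.590100) → end (x,ẋ)=(0.117581, 0.109500)
phase 2: p=0.4054, T=0.359, ωT=1.311535, cosh=1.990636, sinh=1.721230; start (x,ẋ)=(0.117581, 0.109500) → end (x,ẋ)=(-0.115953, -1.591881)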